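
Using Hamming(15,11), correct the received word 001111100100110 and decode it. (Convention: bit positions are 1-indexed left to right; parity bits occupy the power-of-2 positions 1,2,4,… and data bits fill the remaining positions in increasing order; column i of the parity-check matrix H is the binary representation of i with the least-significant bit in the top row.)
Syndrome s = H · r^T (mod 2), r = 001111100100110:
  s[0] = (101010101010101)·(001111100100110) mod 2 = 0+0+1+0+1+0+1+0+0+0+0+0+1+0+0 mod 2 = 0
  s[1] = (011001100110011)·(001111100100110) mod 2 = 0+0+1+0+0+1+1+0+0+1+0+0+0+1+0 mod 2 = 1
  s[2] = (000111100001111)·(001111100100110) mod 2 = 0+0+0+1+1+1+1+0+0+0+0+0+1+1+0 mod 2 = 0
  s[3] = (000000011111111)·(001111100100110) mod 2 = 0+0+0+0+0+0+0+0+0+1+0+0+1+1+0 mod 2 = 1
Syndrome = 0101
Column 10 of H equals this syndrome → error at bit 10 (1-indexed).
Flip bit 10: 001111100100110 → 001111100000110
Extract data bits at positions {3,5,6,7,9,10,11,12,13,14,15}: 11110000110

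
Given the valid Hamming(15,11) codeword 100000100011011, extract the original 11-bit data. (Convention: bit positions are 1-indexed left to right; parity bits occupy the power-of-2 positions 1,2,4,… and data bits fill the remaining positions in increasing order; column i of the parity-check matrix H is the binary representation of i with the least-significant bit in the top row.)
Parity bits occupy power-of-2 positions; data bits are at positions {3,5,6,7,9,10,11,12,13,14,15} (1-indexed).
Extract: c[3]=0 c[5]=0 c[6]=0 c[7]=1 c[9]=0 c[10]=0 c[11]=1 c[12]=1 c[13]=0 c[14]=1 c[15]=1
Data = 00010011011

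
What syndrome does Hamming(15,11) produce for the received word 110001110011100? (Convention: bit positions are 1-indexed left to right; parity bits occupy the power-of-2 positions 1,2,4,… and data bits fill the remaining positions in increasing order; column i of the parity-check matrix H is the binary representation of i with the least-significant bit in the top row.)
Syndrome s = H · r^T (mod 2), r = 110001110011100:
  s[0] = (101010101010101)·(110001110011100) mod 2 = 1+0+0+0+0+0+1+0+0+0+1+0+1+0+0 mod 2 = 0
  s[1] = (011001100110011)·(110001110011100) mod 2 = 0+1+0+0+0+1+1+0+0+0+1+0+0+0+0 mod 2 = 0
  s[2] = (000111100001111)·(110001110011100) mod 2 = 0+0+0+0+0+1+1+0+0+0+0+1+1+0+0 mod 2 = 0
  s[3] = (000000011111111)·(110001110011100) mod 2 = 0+0+0+0+0+0+0+1+0+0+1+1+1+0+0 mod 2 = 0
Syndrome = 0000
s = 0: no error detected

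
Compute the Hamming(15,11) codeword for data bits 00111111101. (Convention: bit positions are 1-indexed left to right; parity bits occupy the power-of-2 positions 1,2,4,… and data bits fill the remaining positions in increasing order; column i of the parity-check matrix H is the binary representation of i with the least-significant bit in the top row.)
Codeword c = d · G (mod 2), d = 00111111101:
  c[0] = d·G[:,0] = (00111111101)·(11011010101) mod 2 = 0+0+0+1+1+0+1+0+1+0+1 mod 2 = 1
  c[1] = d·G[:,1] = (00111111101)·(10110110011) mod 2 = 0+0+1+1+0+1+1+0+0+0+1 mod 2 = 1
  c[2] = d·G[:,2] = (00111111101)·(10000000000) mod 2 = 0+0+0+0+0+0+0+0+0+0+0 mod 2 = 0
  c[3] = d·G[:,3] = (00111111101)·(01110001111) mod 2 = 0+0+1+1+0+0+0+1+1+0+1 mod 2 = 1
  c[4] = d·G[:,4] = (00111111101)·(01000000000) mod 2 = 0+0+0+0+0+0+0+0+0+0+0 mod 2 = 0
  c[5] = d·G[:,5] = (00111111101)·(00100000000) mod 2 = 0+0+1+0+0+0+0+0+0+0+0 mod 2 = 1
  c[6] = d·G[:,6] = (00111111101)·(00010000000) mod 2 = 0+0+0+1+0+0+0+0+0+0+0 mod 2 = 1
  c[7] = d·G[:,7] = (00111111101)·(00001111111) mod 2 = 0+0+0+0+1+1+1+1+1+0+1 mod 2 = 0
  c[8] = d·G[:,8] = (00111111101)·(00001000000) mod 2 = 0+0+0+0+1+0+0+0+0+0+0 mod 2 = 1
  c[9] = d·G[:,9] = (00111111101)·(00000100000) mod 2 = 0+0+0+0+0+1+0+0+0+0+0 mod 2 = 1
  c[10] = d·G[:,10] = (00111111101)·(00000010000) mod 2 = 0+0+0+0+0+0+1+0+0+0+0 mod 2 = 1
  c[11] = d·G[:,11] = (00111111101)·(00000001000) mod 2 = 0+0+0+0+0+0+0+1+0+0+0 mod 2 = 1
  c[12] = d·G[:,12] = (00111111101)·(00000000100) mod 2 = 0+0+0+0+0+0+0+0+1+0+0 mod 2 = 1
  c[13] = d·G[:,13] = (00111111101)·(00000000010) mod 2 = 0+0+0+0+0+0+0+0+0+0+0 mod 2 = 0
  c[14] = d·G[:,14] = (00111111101)·(00000000001) mod 2 = 0+0+0+0+0+0+0+0+0+0+1 mod 2 = 1
Codeword = 110101101111101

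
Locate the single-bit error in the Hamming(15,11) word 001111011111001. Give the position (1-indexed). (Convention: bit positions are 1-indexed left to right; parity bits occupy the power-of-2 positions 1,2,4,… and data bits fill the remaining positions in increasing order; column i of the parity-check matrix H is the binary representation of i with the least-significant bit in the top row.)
Syndrome s = H · r^T (mod 2), r = 001111011111001:
  s[0] = (101010101010101)·(001111011111001) mod 2 = 0+0+1+0+1+0+0+0+1+0+1+0+0+0+1 mod 2 = 1
  s[1] = (011001100110011)·(001111011111001) mod 2 = 0+0+1+0+0+1+0+0+0+1+1+0+0+0+1 mod 2 = 1
  s[2] = (000111100001111)·(001111011111001) mod 2 = 0+0+0+1+1+1+0+0+0+0+0+1+0+0+1 mod 2 = 1
  s[3] = (000000011111111)·(001111011111001) mod 2 = 0+0+0+0+0+0+0+1+1+1+1+1+0+0+1 mod 2 = 0
Syndrome = 1110
Column i of H is the binary representation of i, so the syndrome is the binary index of the flipped bit.
Read s = 1110 with s[0] as LSB: 1·2^0 + 1·2^1 + 1·2^2 + 0·2^3 = 7.
Error is at bit position 7.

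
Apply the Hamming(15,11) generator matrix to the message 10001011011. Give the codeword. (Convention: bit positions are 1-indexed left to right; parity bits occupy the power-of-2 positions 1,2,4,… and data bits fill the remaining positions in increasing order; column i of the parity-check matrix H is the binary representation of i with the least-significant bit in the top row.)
Codeword c = d · G (mod 2), d = 10001011011:
  c[0] = d·G[:,0] = (10001011011)·(11011010101) mod 2 = 1+0+0+0+1+0+1+0+0+0+1 mod 2 = 0
  c[1] = d·G[:,1] = (10001011011)·(10110110011) mod 2 = 1+0+0+0+0+0+1+0+0+1+1 mod 2 = 0
  c[2] = d·G[:,2] = (10001011011)·(10000000000) mod 2 = 1+0+0+0+0+0+0+0+0+0+0 mod 2 = 1
  c[3] = d·G[:,3] = (10001011011)·(01110001111) mod 2 = 0+0+0+0+0+0+0+1+0+1+1 mod 2 = 1
  c[4] = d·G[:,4] = (10001011011)·(01000000000) mod 2 = 0+0+0+0+0+0+0+0+0+0+0 mod 2 = 0
  c[5] = d·G[:,5] = (10001011011)·(00100000000) mod 2 = 0+0+0+0+0+0+0+0+0+0+0 mod 2 = 0
  c[6] = d·G[:,6] = (10001011011)·(00010000000) mod 2 = 0+0+0+0+0+0+0+0+0+0+0 mod 2 = 0
  c[7] = d·G[:,7] = (10001011011)·(00001111111) mod 2 = 0+0+0+0+1+0+1+1+0+1+1 mod 2 = 1
  c[8] = d·G[:,8] = (10001011011)·(00001000000) mod 2 = 0+0+0+0+1+0+0+0+0+0+0 mod 2 = 1
  c[9] = d·G[:,9] = (10001011011)·(00000100000) mod 2 = 0+0+0+0+0+0+0+0+0+0+0 mod 2 = 0
  c[10] = d·G[:,10] = (10001011011)·(00000010000) mod 2 = 0+0+0+0+0+0+1+0+0+0+0 mod 2 = 1
  c[11] = d·G[:,11] = (10001011011)·(00000001000) mod 2 = 0+0+0+0+0+0+0+1+0+0+0 mod 2 = 1
  c[12] = d·G[:,12] = (10001011011)·(00000000100) mod 2 = 0+0+0+0+0+0+0+0+0+0+0 mod 2 = 0
  c[13] = d·G[:,13] = (10001011011)·(00000000010) mod 2 = 0+0+0+0+0+0+0+0+0+1+0 mod 2 = 1
  c[14] = d·G[:,14] = (10001011011)·(00000000001) mod 2 = 0+0+0+0+0+0+0+0+0+0+1 mod 2 = 1
Codeword = 001100011011011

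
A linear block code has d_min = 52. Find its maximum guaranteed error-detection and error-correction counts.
(a) Detection requires d_min ≥ e+1, so e ≤ d_min − 1 = 51.
(b) Correction requires d_min ≥ 2t+1, so t ≤ ⌊(d_min − 1)/2⌋ = ⌊51/2⌋ = 25.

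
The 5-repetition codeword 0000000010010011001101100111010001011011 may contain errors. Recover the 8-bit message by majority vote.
Split into 5-bit blocks and majority-vote each:
  block 1 = 00000: 0 ones, 5 zeros → 0
  block 2 = 00010: 1 ones, 4 zeros → 0
  block 3 = 01001: 2 ones, 3 zeros → 0
  block 4 = 10011: 3 ones, 2 zeros → 1
  block 5 = 01100: 2 ones, 3 zeros → 0
  block 6 = 11101: 4 ones, 1 zeros → 1
  block 7 = 00010: 1 ones, 4 zeros → 0
  block 8 = 11011: 4 ones, 1 zeros → 1
Decoded = 00010101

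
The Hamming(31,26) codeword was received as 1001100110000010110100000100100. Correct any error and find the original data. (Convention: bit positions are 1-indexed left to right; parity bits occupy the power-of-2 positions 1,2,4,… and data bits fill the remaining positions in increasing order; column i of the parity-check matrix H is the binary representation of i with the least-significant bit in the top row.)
Syndrome s = H · r^T (mod 2), r = 1001100110000010110100000100100:
  s[0] = (1010101010101010101010101010101)·(1001100110000010110100000100100) mod 2 = 1+0+0+0+1+0+0+0+1+0+0+0+0+0+1+0+1+0+0+0+0+0+0+0+0+0+0+0+1+0+0 mod 2 = 0
  s[1] = (0110011001100110011001100110011)·(1001100110000010110100000100100) mod 2 = 0+0+0+0+0+0+0+0+0+0+0+0+0+0+1+0+0+1+0+0+0+0+0+0+0+1+0+0+0+0+0 mod 2 = 1
  s[2] = (0001111000011110000111100001111)·(1001100110000010110100000100100) mod 2 = 0+0+0+1+1+0+0+0+0+0+0+0+0+0+1+0+0+0+0+1+0+0+0+0+0+0+0+0+1+0+0 mod 2 = 1
  s[3] = (0000000111111110000000011111111)·(1001100110000010110100000100100) mod 2 = 0+0+0+0+0+0+0+1+1+0+0+0+0+0+1+0+0+0+0+0+0+0+0+0+0+1+0+0+1+0+0 mod 2 = 1
  s[4] = (0000000000000001111111111111111)·(1001100110000010110100000100100) mod 2 = 0+0+0+0+0+0+0+0+0+0+0+0+0+0+0+0+1+1+0+1+0+0+0+0+0+1+0+0+1+0+0 mod 2 = 1
Syndrome = 01111
Column 30 of H equals this syndrome → error at bit 30 (1-indexed).
Flip bit 30: 1001100110000010110100000100100 → 1001100110000010110100000100110
Extract data bits at positions {3,5,6,7,9,10,11,12,13,14,15,17,18,19,20,21,22,23,24,25,26,27,28,29,30,31}: 01001000001110100000100110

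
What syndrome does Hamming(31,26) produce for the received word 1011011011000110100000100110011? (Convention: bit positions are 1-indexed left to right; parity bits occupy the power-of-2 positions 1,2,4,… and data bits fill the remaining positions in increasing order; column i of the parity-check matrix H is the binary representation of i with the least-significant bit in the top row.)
Syndrome s = H · r^T (mod 2), r = 1011011011000110100000100110011:
  s[0] = (1010101010101010101010101010101)·(1011011011000110100000100110011) mod 2 = 1+0+1+0+0+0+1+0+1+0+0+0+0+0+1+0+1+0+0+0+0+0+1+0+0+0+1+0+0+0+1 mod 2 = 1
  s[1] = (0110011001100110011001100110011)·(1011011011000110100000100110011) mod 2 = 0+0+1+0+0+1+1+0+0+1+0+0+0+1+1+0+0+0+0+0+0+0+1+0+0+1+1+0+0+1+1 mod 2 = 1
  s[2] = (0001111000011110000111100001111)·(1011011011000110100000100110011) mod 2 = 0+0+0+1+0+1+1+0+0+0+0+0+0+1+1+0+0+0+0+0+0+0+1+0+0+0+0+0+0+1+1 mod 2 = 0
  s[3] = (0000000111111110000000011111111)·(1011011011000110100000100110011) mod 2 = 0+0+0+0+0+0+0+0+1+1+0+0+0+1+1+0+0+0+0+0+0+0+0+0+0+1+1+0+0+1+1 mod 2 = 0
  s[4] = (0000000000000001111111111111111)·(1011011011000110100000100110011) mod 2 = 0+0+0+0+0+0+0+0+0+0+0+0+0+0+0+0+1+0+0+0+0+0+1+0+0+1+1+0+0+1+1 mod 2 = 0
Syndrome = 11000
Non-zero syndrome: error at position 3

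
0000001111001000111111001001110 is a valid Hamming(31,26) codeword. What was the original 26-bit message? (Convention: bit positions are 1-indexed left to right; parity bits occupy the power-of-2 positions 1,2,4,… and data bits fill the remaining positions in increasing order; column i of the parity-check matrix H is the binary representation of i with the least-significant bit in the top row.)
Parity bits occupy power-of-2 positions; data bits are at positions {3,5,6,7,9,10,11,12,13,14,15,17,18,19,20,21,22,23,24,25,26,27,28,29,30,31} (1-indexed).
Extract: c[3]=0 c[5]=0 c[6]=0 c[7]=1 c[9]=1 c[10]=1 c[11]=0 c[12]=0 c[13]=1 c[14]=0 c[15]=0 c[17]=1 c[18]=1 c[19]=1 c[20]=1 c[21]=1 c[22]=1 c[23]=0 c[24]=0 c[25]=1 c[26]=0 c[27]=0 c[28]=1 c[29]=1 c[30]=1 c[31]=0
Data = 00011100100111111001001110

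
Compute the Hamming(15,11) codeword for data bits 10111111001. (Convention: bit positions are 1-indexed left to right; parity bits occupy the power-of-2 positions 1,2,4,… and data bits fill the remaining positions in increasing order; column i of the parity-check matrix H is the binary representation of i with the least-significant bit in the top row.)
Codeword c = d · G (mod 2), d = 10111111001:
  c[0] = d·G[:,0] = (10111111001)·(11011010101) mod 2 = 1+0+0+1+1+0+1+0+0+0+1 mod 2 = 1
  c[1] = d·G[:,1] = (10111111001)·(10110110011) mod 2 = 1+0+1+1+0+1+1+0+0+0+1 mod 2 = 0
  c[2] = d·G[:,2] = (10111111001)·(10000000000) mod 2 = 1+0+0+0+0+0+0+0+0+0+0 mod 2 = 1
  c[3] = d·G[:,3] = (10111111001)·(01110001111) mod 2 = 0+0+1+1+0+0+0+1+0+0+1 mod 2 = 0
  c[4] = d·G[:,4] = (10111111001)·(01000000000) mod 2 = 0+0+0+0+0+0+0+0+0+0+0 mod 2 = 0
  c[5] = d·G[:,5] = (10111111001)·(00100000000) mod 2 = 0+0+1+0+0+0+0+0+0+0+0 mod 2 = 1
  c[6] = d·G[:,6] = (10111111001)·(00010000000) mod 2 = 0+0+0+1+0+0+0+0+0+0+0 mod 2 = 1
  c[7] = d·G[:,7] = (10111111001)·(00001111111) mod 2 = 0+0+0+0+1+1+1+1+0+0+1 mod 2 = 1
  c[8] = d·G[:,8] = (10111111001)·(00001000000) mod 2 = 0+0+0+0+1+0+0+0+0+0+0 mod 2 = 1
  c[9] = d·G[:,9] = (10111111001)·(00000100000) mod 2 = 0+0+0+0+0+1+0+0+0+0+0 mod 2 = 1
  c[10] = d·G[:,10] = (10111111001)·(00000010000) mod 2 = 0+0+0+0+0+0+1+0+0+0+0 mod 2 = 1
  c[11] = d·G[:,11] = (10111111001)·(00000001000) mod 2 = 0+0+0+0+0+0+0+1+0+0+0 mod 2 = 1
  c[12] = d·G[:,12] = (10111111001)·(00000000100) mod 2 = 0+0+0+0+0+0+0+0+0+0+0 mod 2 = 0
  c[13] = d·G[:,13] = (10111111001)·(00000000010) mod 2 = 0+0+0+0+0+0+0+0+0+0+0 mod 2 = 0
  c[14] = d·G[:,14] = (10111111001)·(00000000001) mod 2 = 0+0+0+0+0+0+0+0+0+0+1 mod 2 = 1
Codeword = 101001111111001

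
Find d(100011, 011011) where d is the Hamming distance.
XOR = 111000, count of 1s = 3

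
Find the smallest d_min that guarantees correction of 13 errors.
Correcting t errors requires d_min ≥ 2t + 1 = 2·13 + 1 = 27.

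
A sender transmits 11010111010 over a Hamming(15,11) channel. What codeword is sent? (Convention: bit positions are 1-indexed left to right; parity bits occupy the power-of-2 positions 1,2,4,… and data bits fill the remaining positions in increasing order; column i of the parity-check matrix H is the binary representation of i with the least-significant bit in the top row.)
Codeword c = d · G (mod 2), d = 11010111010:
  c[0] = d·G[:,0] = (11010111010)·(11011010101) mod 2 = 1+1+0+1+0+0+1+0+0+0+0 mod 2 = 0
  c[1] = d·G[:,1] = (11010111010)·(10110110011) mod 2 = 1+0+0+1+0+1+1+0+0+1+0 mod 2 = 1
  c[2] = d·G[:,2] = (11010111010)·(10000000000) mod 2 = 1+0+0+0+0+0+0+0+0+0+0 mod 2 = 1
  c[3] = d·G[:,3] = (11010111010)·(01110001111) mod 2 = 0+1+0+1+0+0+0+1+0+1+0 mod 2 = 0
  c[4] = d·G[:,4] = (11010111010)·(01000000000) mod 2 = 0+1+0+0+0+0+0+0+0+0+0 mod 2 = 1
  c[5] = d·G[:,5] = (11010111010)·(00100000000) mod 2 = 0+0+0+0+0+0+0+0+0+0+0 mod 2 = 0
  c[6] = d·G[:,6] = (11010111010)·(00010000000) mod 2 = 0+0+0+1+0+0+0+0+0+0+0 mod 2 = 1
  c[7] = d·G[:,7] = (11010111010)·(00001111111) mod 2 = 0+0+0+0+0+1+1+1+0+1+0 mod 2 = 0
  c[8] = d·G[:,8] = (11010111010)·(00001000000) mod 2 = 0+0+0+0+0+0+0+0+0+0+0 mod 2 = 0
  c[9] = d·G[:,9] = (11010111010)·(00000100000) mod 2 = 0+0+0+0+0+1+0+0+0+0+0 mod 2 = 1
  c[10] = d·G[:,10] = (11010111010)·(00000010000) mod 2 = 0+0+0+0+0+0+1+0+0+0+0 mod 2 = 1
  c[11] = d·G[:,11] = (11010111010)·(00000001000) mod 2 = 0+0+0+0+0+0+0+1+0+0+0 mod 2 = 1
  c[12] = d·G[:,12] = (11010111010)·(00000000100) mod 2 = 0+0+0+0+0+0+0+0+0+0+0 mod 2 = 0
  c[13] = d·G[:,13] = (11010111010)·(00000000010) mod 2 = 0+0+0+0+0+0+0+0+0+1+0 mod 2 = 1
  c[14] = d·G[:,14] = (11010111010)·(00000000001) mod 2 = 0+0+0+0+0+0+0+0+0+0+0 mod 2 = 0
Codeword = 011010100111010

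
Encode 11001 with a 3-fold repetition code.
Repeat each bit 3× and concatenate:
1→111  1→111  0→000  0→000  1→111
Codeword = 111111000000111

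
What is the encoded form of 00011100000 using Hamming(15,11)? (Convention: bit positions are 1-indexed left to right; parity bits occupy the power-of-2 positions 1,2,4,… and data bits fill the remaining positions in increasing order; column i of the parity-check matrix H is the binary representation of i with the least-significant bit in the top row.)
Codeword c = d · G (mod 2), d = 00011100000:
  c[0] = d·G[:,0] = (00011100000)·(11011010101) mod 2 = 0+0+0+1+1+0+0+0+0+0+0 mod 2 = 0
  c[1] = d·G[:,1] = (00011100000)·(10110110011) mod 2 = 0+0+0+1+0+1+0+0+0+0+0 mod 2 = 0
  c[2] = d·G[:,2] = (00011100000)·(10000000000) mod 2 = 0+0+0+0+0+0+0+0+0+0+0 mod 2 = 0
  c[3] = d·G[:,3] = (00011100000)·(01110001111) mod 2 = 0+0+0+1+0+0+0+0+0+0+0 mod 2 = 1
  c[4] = d·G[:,4] = (00011100000)·(01000000000) mod 2 = 0+0+0+0+0+0+0+0+0+0+0 mod 2 = 0
  c[5] = d·G[:,5] = (00011100000)·(00100000000) mod 2 = 0+0+0+0+0+0+0+0+0+0+0 mod 2 = 0
  c[6] = d·G[:,6] = (00011100000)·(00010000000) mod 2 = 0+0+0+1+0+0+0+0+0+0+0 mod 2 = 1
  c[7] = d·G[:,7] = (00011100000)·(00001111111) mod 2 = 0+0+0+0+1+1+0+0+0+0+0 mod 2 = 0
  c[8] = d·G[:,8] = (00011100000)·(00001000000) mod 2 = 0+0+0+0+1+0+0+0+0+0+0 mod 2 = 1
  c[9] = d·G[:,9] = (00011100000)·(00000100000) mod 2 = 0+0+0+0+0+1+0+0+0+0+0 mod 2 = 1
  c[10] = d·G[:,10] = (00011100000)·(00000010000) mod 2 = 0+0+0+0+0+0+0+0+0+0+0 mod 2 = 0
  c[11] = d·G[:,11] = (00011100000)·(00000001000) mod 2 = 0+0+0+0+0+0+0+0+0+0+0 mod 2 = 0
  c[12] = d·G[:,12] = (00011100000)·(00000000100) mod 2 = 0+0+0+0+0+0+0+0+0+0+0 mod 2 = 0
  c[13] = d·G[:,13] = (00011100000)·(00000000010) mod 2 = 0+0+0+0+0+0+0+0+0+0+0 mod 2 = 0
  c[14] = d·G[:,14] = (00011100000)·(00000000001) mod 2 = 0+0+0+0+0+0+0+0+0+0+0 mod 2 = 0
Codeword = 000100101100000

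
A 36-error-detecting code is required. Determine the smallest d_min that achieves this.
Detecting e errors requires d_min ≥ e + 1 = 36 + 1 = 37.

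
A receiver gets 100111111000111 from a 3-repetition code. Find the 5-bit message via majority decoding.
Split into 3-bit blocks and majority-vote each:
  block 1 = 100: 1 ones, 2 zeros → 0
  block 2 = 111: 3 ones, 0 zeros → 1
  block 3 = 111: 3 ones, 0 zeros → 1
  block 4 = 000: 0 ones, 3 zeros → 0
  block 5 = 111: 3 ones, 0 zeros → 1
Decoded = 01101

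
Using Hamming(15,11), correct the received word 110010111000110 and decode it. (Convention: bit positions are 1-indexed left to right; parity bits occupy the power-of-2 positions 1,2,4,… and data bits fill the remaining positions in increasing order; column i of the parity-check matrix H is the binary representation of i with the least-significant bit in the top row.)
Syndrome s = H · r^T (mod 2), r = 110010111000110:
  s[0] = (101010101010101)·(110010111000110) mod 2 = 1+0+0+0+1+0+1+0+1+0+0+0+1+0+0 mod 2 = 1
  s[1] = (011001100110011)·(110010111000110) mod 2 = 0+1+0+0+0+0+1+0+0+0+0+0+0+1+0 mod 2 = 1
  s[2] = (000111100001111)·(110010111000110) mod 2 = 0+0+0+0+1+0+1+0+0+0+0+0+1+1+0 mod 2 = 0
  s[3] = (000000011111111)·(110010111000110) mod 2 = 0+0+0+0+0+0+0+1+1+0+0+0+1+1+0 mod 2 = 0
Syndrome = 1100
Column 3 of H equals this syndrome → error at bit 3 (1-indexed).
Flip bit 3: 110010111000110 → 111010111000110
Extract data bits at positions {3,5,6,7,9,10,11,12,13,14,15}: 11011000110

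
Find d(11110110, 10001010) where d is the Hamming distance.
XOR = 01111100, count of 1s = 5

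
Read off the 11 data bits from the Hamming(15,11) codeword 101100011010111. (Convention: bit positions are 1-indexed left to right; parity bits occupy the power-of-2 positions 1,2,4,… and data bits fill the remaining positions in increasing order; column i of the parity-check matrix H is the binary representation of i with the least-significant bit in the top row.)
Parity bits occupy power-of-2 positions; data bits are at positions {3,5,6,7,9,10,11,12,13,14,15} (1-indexed).
Extract: c[3]=1 c[5]=0 c[6]=0 c[7]=0 c[9]=1 c[10]=0 c[11]=1 c[12]=0 c[13]=1 c[14]=1 c[15]=1
Data = 10001010111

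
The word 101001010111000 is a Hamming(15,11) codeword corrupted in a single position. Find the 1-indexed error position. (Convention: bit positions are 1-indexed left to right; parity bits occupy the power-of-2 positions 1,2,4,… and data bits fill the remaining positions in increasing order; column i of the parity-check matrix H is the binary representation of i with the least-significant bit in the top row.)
Syndrome s = H · r^T (mod 2), r = 101001010111000:
  s[0] = (101010101010101)·(101001010111000) mod 2 = 1+0+1+0+0+0+0+0+0+0+1+0+0+0+0 mod 2 = 1
  s[1] = (011001100110011)·(101001010111000) mod 2 = 0+0+1+0+0+1+0+0+0+1+1+0+0+0+0 mod 2 = 0
  s[2] = (000111100001111)·(101001010111000) mod 2 = 0+0+0+0+0+1+0+0+0+0+0+1+0+0+0 mod 2 = 0
  s[3] = (000000011111111)·(101001010111000) mod 2 = 0+0+0+0+0+0+0+1+0+1+1+1+0+0+0 mod 2 = 0
Syndrome = 1000
Column i of H is the binary representation of i, so the syndrome is the binary index of the flipped bit.
Read s = 1000 with s[0] as LSB: 1·2^0 + 0·2^1 + 0·2^2 + 0·2^3 = 1.
Error is at bit position 1.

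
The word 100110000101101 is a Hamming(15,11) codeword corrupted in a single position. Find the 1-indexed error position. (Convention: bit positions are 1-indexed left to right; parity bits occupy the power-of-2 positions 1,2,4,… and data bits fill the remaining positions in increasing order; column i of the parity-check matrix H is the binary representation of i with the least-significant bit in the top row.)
Syndrome s = H · r^T (mod 2), r = 100110000101101:
  s[0] = (101010101010101)·(100110000101101) mod 2 = 1+0+0+0+1+0+0+0+0+0+0+0+1+0+1 mod 2 = 0
  s[1] = (011001100110011)·(100110000101101) mod 2 = 0+0+0+0+0+0+0+0+0+1+0+0+0+0+1 mod 2 = 0
  s[2] = (000111100001111)·(100110000101101) mod 2 = 0+0+0+1+1+0+0+0+0+0+0+1+1+0+1 mod 2 = 1
  s[3] = (000000011111111)·(100110000101101) mod 2 = 0+0+0+0+0+0+0+0+0+1+0+1+1+0+1 mod 2 = 0
Syndrome = 0010
Column i of H is the binary representation of i, so the syndrome is the binary index of the flipped bit.
Read s = 0010 with s[0] as LSB: 0·2^0 + 0·2^1 + 1·2^2 + 0·2^3 = 4.
Error is at bit position 4.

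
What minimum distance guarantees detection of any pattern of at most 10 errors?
Detecting e errors requires d_min ≥ e + 1 = 10 + 1 = 11.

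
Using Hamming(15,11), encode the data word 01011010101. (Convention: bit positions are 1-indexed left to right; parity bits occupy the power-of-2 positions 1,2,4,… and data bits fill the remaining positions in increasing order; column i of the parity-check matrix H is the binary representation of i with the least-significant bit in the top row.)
Codeword c = d · G (mod 2), d = 01011010101:
  c[0] = d·G[:,0] = (01011010101)·(11011010101) mod 2 = 0+1+0+1+1+0+1+0+1+0+1 mod 2 = 0
  c[1] = d·G[:,1] = (01011010101)·(10110110011) mod 2 = 0+0+0+1+0+0+1+0+0+0+1 mod 2 = 1
  c[2] = d·G[:,2] = (01011010101)·(10000000000) mod 2 = 0+0+0+0+0+0+0+0+0+0+0 mod 2 = 0
  c[3] = d·G[:,3] = (01011010101)·(01110001111) mod 2 = 0+1+0+1+0+0+0+0+1+0+1 mod 2 = 0
  c[4] = d·G[:,4] = (01011010101)·(01000000000) mod 2 = 0+1+0+0+0+0+0+0+0+0+0 mod 2 = 1
  c[5] = d·G[:,5] = (01011010101)·(00100000000) mod 2 = 0+0+0+0+0+0+0+0+0+0+0 mod 2 = 0
  c[6] = d·G[:,6] = (01011010101)·(00010000000) mod 2 = 0+0+0+1+0+0+0+0+0+0+0 mod 2 = 1
  c[7] = d·G[:,7] = (01011010101)·(00001111111) mod 2 = 0+0+0+0+1+0+1+0+1+0+1 mod 2 = 0
  c[8] = d·G[:,8] = (01011010101)·(00001000000) mod 2 = 0+0+0+0+1+0+0+0+0+0+0 mod 2 = 1
  c[9] = d·G[:,9] = (01011010101)·(00000100000) mod 2 = 0+0+0+0+0+0+0+0+0+0+0 mod 2 = 0
  c[10] = d·G[:,10] = (01011010101)·(00000010000) mod 2 = 0+0+0+0+0+0+1+0+0+0+0 mod 2 = 1
  c[11] = d·G[:,11] = (01011010101)·(00000001000) mod 2 = 0+0+0+0+0+0+0+0+0+0+0 mod 2 = 0
  c[12] = d·G[:,12] = (01011010101)·(00000000100) mod 2 = 0+0+0+0+0+0+0+0+1+0+0 mod 2 = 1
  c[13] = d·G[:,13] = (01011010101)·(00000000010) mod 2 = 0+0+0+0+0+0+0+0+0+0+0 mod 2 = 0
  c[14] = d·G[:,14] = (01011010101)·(00000000001) mod 2 = 0+0+0+0+0+0+0+0+0+0+1 mod 2 = 1
Codeword = 010010101010101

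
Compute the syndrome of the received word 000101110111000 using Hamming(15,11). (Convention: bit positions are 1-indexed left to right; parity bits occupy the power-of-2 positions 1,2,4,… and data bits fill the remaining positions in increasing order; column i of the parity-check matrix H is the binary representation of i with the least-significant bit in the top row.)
Syndrome s = H · r^T (mod 2), r = 000101110111000:
  s[0] = (101010101010101)·(000101110111000) mod 2 = 0+0+0+0+0+0+1+0+0+0+1+0+0+0+0 mod 2 = 0
  s[1] = (011001100110011)·(000101110111000) mod 2 = 0+0+0+0+0+1+1+0+0+1+1+0+0+0+0 mod 2 = 0
  s[2] = (000111100001111)·(000101110111000) mod 2 = 0+0+0+1+0+1+1+0+0+0+0+1+0+0+0 mod 2 = 0
  s[3] = (000000011111111)·(000101110111000) mod 2 = 0+0+0+0+0+0+0+1+0+1+1+1+0+0+0 mod 2 = 0
Syndrome = 0000
s = 0: no error detected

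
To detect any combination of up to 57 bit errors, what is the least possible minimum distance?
Detecting e errors requires d_min ≥ e + 1 = 57 + 1 = 58.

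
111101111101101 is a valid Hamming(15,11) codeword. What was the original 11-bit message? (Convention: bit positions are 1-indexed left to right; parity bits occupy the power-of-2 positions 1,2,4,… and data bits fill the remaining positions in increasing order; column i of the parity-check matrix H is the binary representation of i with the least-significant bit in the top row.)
Parity bits occupy power-of-2 positions; data bits are at positions {3,5,6,7,9,10,11,12,13,14,15} (1-indexed).
Extract: c[3]=1 c[5]=0 c[6]=1 c[7]=1 c[9]=1 c[10]=1 c[11]=0 c[12]=1 c[13]=1 c[14]=0 c[15]=1
Data = 10111101101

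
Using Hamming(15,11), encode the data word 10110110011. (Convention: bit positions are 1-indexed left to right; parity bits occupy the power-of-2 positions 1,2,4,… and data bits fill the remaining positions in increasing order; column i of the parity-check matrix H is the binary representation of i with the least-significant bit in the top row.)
Codeword c = d · G (mod 2), d = 10110110011:
  c[0] = d·G[:,0] = (10110110011)·(11011010101) mod 2 = 1+0+0+1+0+0+1+0+0+0+1 mod 2 = 0
  c[1] = d·G[:,1] = (10110110011)·(10110110011) mod 2 = 1+0+1+1+0+1+1+0+0+1+1 mod 2 = 1
  c[2] = d·G[:,2] = (10110110011)·(10000000000) mod 2 = 1+0+0+0+0+0+0+0+0+0+0 mod 2 = 1
  c[3] = d·G[:,3] = (10110110011)·(01110001111) mod 2 = 0+0+1+1+0+0+0+0+0+1+1 mod 2 = 0
  c[4] = d·G[:,4] = (10110110011)·(01000000000) mod 2 = 0+0+0+0+0+0+0+0+0+0+0 mod 2 = 0
  c[5] = d·G[:,5] = (10110110011)·(00100000000) mod 2 = 0+0+1+0+0+0+0+0+0+0+0 mod 2 = 1
  c[6] = d·G[:,6] = (10110110011)·(00010000000) mod 2 = 0+0+0+1+0+0+0+0+0+0+0 mod 2 = 1
  c[7] = d·G[:,7] = (10110110011)·(00001111111) mod 2 = 0+0+0+0+0+1+1+0+0+1+1 mod 2 = 0
  c[8] = d·G[:,8] = (10110110011)·(00001000000) mod 2 = 0+0+0+0+0+0+0+0+0+0+0 mod 2 = 0
  c[9] = d·G[:,9] = (10110110011)·(00000100000) mod 2 = 0+0+0+0+0+1+0+0+0+0+0 mod 2 = 1
  c[10] = d·G[:,10] = (10110110011)·(00000010000) mod 2 = 0+0+0+0+0+0+1+0+0+0+0 mod 2 = 1
  c[11] = d·G[:,11] = (10110110011)·(00000001000) mod 2 = 0+0+0+0+0+0+0+0+0+0+0 mod 2 = 0
  c[12] = d·G[:,12] = (10110110011)·(00000000100) mod 2 = 0+0+0+0+0+0+0+0+0+0+0 mod 2 = 0
  c[13] = d·G[:,13] = (10110110011)·(00000000010) mod 2 = 0+0+0+0+0+0+0+0+0+1+0 mod 2 = 1
  c[14] = d·G[:,14] = (10110110011)·(00000000001) mod 2 = 0+0+0+0+0+0+0+0+0+0+1 mod 2 = 1
Codeword = 011001100110011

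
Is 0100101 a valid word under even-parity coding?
Sum of all bits: 0+1+0+0+1+0+1 = 3; 3 mod 2 = 1. Result is 1 → parity error detected.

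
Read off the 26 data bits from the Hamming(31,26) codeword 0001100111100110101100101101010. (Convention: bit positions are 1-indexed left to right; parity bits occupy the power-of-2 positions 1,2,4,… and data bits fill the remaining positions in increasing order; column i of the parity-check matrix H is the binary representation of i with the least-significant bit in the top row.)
Parity bits occupy power-of-2 positions; data bits are at positions {3,5,6,7,9,10,11,12,13,14,15,17,18,19,20,21,22,23,24,25,26,27,28,29,30,31} (1-indexed).
Extract: c[3]=0 c[5]=1 c[6]=0 c[7]=0 c[9]=1 c[10]=1 c[11]=1 c[12]=0 c[13]=0 c[14]=1 c[15]=1 c[17]=1 c[18]=0 c[19]=1 c[20]=1 c[21]=0 c[22]=0 c[23]=1 c[24]=0 c[25]=1 c[26]=1 c[27]=0 c[28]=1 c[29]=0 c[30]=1 c[31]=0
Data = 01001110011101100101101010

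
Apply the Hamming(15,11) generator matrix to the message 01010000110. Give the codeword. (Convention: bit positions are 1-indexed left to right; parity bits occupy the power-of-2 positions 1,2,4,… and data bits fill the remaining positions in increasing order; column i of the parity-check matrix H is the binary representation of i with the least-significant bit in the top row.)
Codeword c = d · G (mod 2), d = 01010000110:
  c[0] = d·G[:,0] = (01010000110)·(11011010101) mod 2 = 0+1+0+1+0+0+0+0+1+0+0 mod 2 = 1
  c[1] = d·G[:,1] = (01010000110)·(10110110011) mod 2 = 0+0+0+1+0+0+0+0+0+1+0 mod 2 = 0
  c[2] = d·G[:,2] = (01010000110)·(10000000000) mod 2 = 0+0+0+0+0+0+0+0+0+0+0 mod 2 = 0
  c[3] = d·G[:,3] = (01010000110)·(01110001111) mod 2 = 0+1+0+1+0+0+0+0+1+1+0 mod 2 = 0
  c[4] = d·G[:,4] = (01010000110)·(01000000000) mod 2 = 0+1+0+0+0+0+0+0+0+0+0 mod 2 = 1
  c[5] = d·G[:,5] = (01010000110)·(00100000000) mod 2 = 0+0+0+0+0+0+0+0+0+0+0 mod 2 = 0
  c[6] = d·G[:,6] = (01010000110)·(00010000000) mod 2 = 0+0+0+1+0+0+0+0+0+0+0 mod 2 = 1
  c[7] = d·G[:,7] = (01010000110)·(00001111111) mod 2 = 0+0+0+0+0+0+0+0+1+1+0 mod 2 = 0
  c[8] = d·G[:,8] = (01010000110)·(00001000000) mod 2 = 0+0+0+0+0+0+0+0+0+0+0 mod 2 = 0
  c[9] = d·G[:,9] = (01010000110)·(00000100000) mod 2 = 0+0+0+0+0+0+0+0+0+0+0 mod 2 = 0
  c[10] = d·G[:,10] = (01010000110)·(00000010000) mod 2 = 0+0+0+0+0+0+0+0+0+0+0 mod 2 = 0
  c[11] = d·G[:,11] = (01010000110)·(00000001000) mod 2 = 0+0+0+0+0+0+0+0+0+0+0 mod 2 = 0
  c[12] = d·G[:,12] = (01010000110)·(00000000100) mod 2 = 0+0+0+0+0+0+0+0+1+0+0 mod 2 = 1
  c[13] = d·G[:,13] = (01010000110)·(00000000010) mod 2 = 0+0+0+0+0+0+0+0+0+1+0 mod 2 = 1
  c[14] = d·G[:,14] = (01010000110)·(00000000001) mod 2 = 0+0+0+0+0+0+0+0+0+0+0 mod 2 = 0
Codeword = 100010100000110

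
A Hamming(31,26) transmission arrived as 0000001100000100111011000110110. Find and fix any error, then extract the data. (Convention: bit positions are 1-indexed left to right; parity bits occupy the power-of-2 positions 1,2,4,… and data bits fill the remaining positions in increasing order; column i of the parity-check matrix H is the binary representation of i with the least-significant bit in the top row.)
Syndrome s = H · r^T (mod 2), r = 0000001100000100111011000110110:
  s[0] = (1010101010101010101010101010101)·(0000001100000100111011000110110) mod 2 = 0+0+0+0+0+0+1+0+0+0+0+0+0+0+0+0+1+0+1+0+1+0+0+0+0+0+1+0+1+0+0 mod 2 = 0
  s[1] = (0110011001100110011001100110011)·(0000001100000100111011000110110) mod 2 = 0+0+0+0+0+0+1+0+0+0+0+0+0+1+0+0+0+1+1+0+0+1+0+0+0+1+1+0+0+1+0 mod 2 = 0
  s[2] = (0001111000011110000111100001111)·(0000001100000100111011000110110) mod 2 = 0+0+0+0+0+0+1+0+0+0+0+0+0+1+0+0+0+0+0+0+1+1+0+0+0+0+0+0+1+1+0 mod 2 = 0
  s[3] = (0000000111111110000000011111111)·(0000001100000100111011000110110) mod 2 = 0+0+0+0+0+0+0+1+0+0+0+0+0+1+0+0+0+0+0+0+0+0+0+0+0+1+1+0+1+1+0 mod 2 = 0
  s[4] = (0000000000000001111111111111111)·(0000001100000100111011000110110) mod 2 = 0+0+0+0+0+0+0+0+0+0+0+0+0+0+0+0+1+1+1+0+1+1+0+0+0+1+1+0+1+1+0 mod 2 = 1
Syndrome = 00001
Column 16 of H equals this syndrome → error at bit 16 (1-indexed).
Flip bit 16: 0000001100000100111011000110110 → 0000001100000101111011000110110
Extract data bits at positions {3,5,6,7,9,10,11,12,13,14,15,17,18,19,20,21,22,23,24,25,26,27,28,29,30,31}: 00010000010111011000110110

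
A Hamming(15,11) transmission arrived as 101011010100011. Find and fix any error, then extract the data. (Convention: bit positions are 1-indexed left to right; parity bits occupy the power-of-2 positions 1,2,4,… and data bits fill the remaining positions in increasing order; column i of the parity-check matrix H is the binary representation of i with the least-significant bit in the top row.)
Syndrome s = H · r^T (mod 2), r = 101011010100011:
  s[0] = (101010101010101)·(101011010100011) mod 2 = 1+0+1+0+1+0+0+0+0+0+0+0+0+0+1 mod 2 = 0
  s[1] = (011001100110011)·(101011010100011) mod 2 = 0+0+1+0+0+1+0+0+0+1+0+0+0+1+1 mod 2 = 1
  s[2] = (000111100001111)·(101011010100011) mod 2 = 0+0+0+0+1+1+0+0+0+0+0+0+0+1+1 mod 2 = 0
  s[3] = (000000011111111)·(101011010100011) mod 2 = 0+0+0+0+0+0+0+1+0+1+0+0+0+1+1 mod 2 = 0
Syndrome = 0100
Column 2 of H equals this syndrome → error at bit 2 (1-indexed).
Flip bit 2: 101011010100011 → 111011010100011
Extract data bits at positions {3,5,6,7,9,10,11,12,13,14,15}: 11100100011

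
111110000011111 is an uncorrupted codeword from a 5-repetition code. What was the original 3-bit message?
Split into 5-bit blocks: 11111 00000 11111
Data = 101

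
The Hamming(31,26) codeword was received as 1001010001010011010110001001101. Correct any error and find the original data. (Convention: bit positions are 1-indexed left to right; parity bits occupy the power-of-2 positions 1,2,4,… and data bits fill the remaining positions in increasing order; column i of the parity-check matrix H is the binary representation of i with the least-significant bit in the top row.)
Syndrome s = H · r^T (mod 2), r = 1001010001010011010110001001101:
  s[0] = (1010101010101010101010101010101)·(1001010001010011010110001001101) mod 2 = 1+0+0+0+0+0+0+0+0+0+0+0+0+0+1+0+0+0+0+0+1+0+0+0+1+0+0+0+1+0+1 mod 2 = 0
  s[1] = (0110011001100110011001100110011)·(1001010001010011010110001001101) mod 2 = 0+0+0+0+0+1+0+0+0+1+0+0+0+0+1+0+0+1+0+0+0+0+0+0+0+0+0+0+0+0+1 mod 2 = 1
  s[2] = (0001111000011110000111100001111)·(1001010001010011010110001001101) mod 2 = 0+0+0+1+0+1+0+0+0+0+0+1+0+0+1+0+0+0+0+1+1+0+0+0+0+0+0+1+1+0+1 mod 2 = 1
  s[3] = (0000000111111110000000011111111)·(1001010001010011010110001001101) mod 2 = 0+0+0+0+0+0+0+0+0+1+0+1+0+0+1+0+0+0+0+0+0+0+0+0+1+0+0+1+1+0+1 mod 2 = 1
  s[4] = (0000000000000001111111111111111)·(1001010001010011010110001001101) mod 2 = 0+0+0+0+0+0+0+0+0+0+0+0+0+0+0+1+0+1+0+1+1+0+0+0+1+0+0+1+1+0+1 mod 2 = 0
Syndrome = 01110
Column 14 of H equals this syndrome → error at bit 14 (1-indexed).
Flip bit 14: 1001010001010011010110001001101 → 1001010001010111010110001001101
Extract data bits at positions {3,5,6,7,9,10,11,12,13,14,15,17,18,19,20,21,22,23,24,25,26,27,28,29,30,31}: 00100101011010110001001101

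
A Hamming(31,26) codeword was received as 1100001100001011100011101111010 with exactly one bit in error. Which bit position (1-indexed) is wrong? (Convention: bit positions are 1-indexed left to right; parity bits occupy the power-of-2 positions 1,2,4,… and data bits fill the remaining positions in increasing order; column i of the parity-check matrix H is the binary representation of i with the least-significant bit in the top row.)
Syndrome s = H · r^T (mod 2), r = 1100001100001011100011101111010:
  s[0] = (1010101010101010101010101010101)·(1100001100001011100011101111010) mod 2 = 1+0+0+0+0+0+1+0+0+0+0+0+1+0+1+0+1+0+0+0+1+0+1+0+1+0+1+0+0+0+0 mod 2 = 1
  s[1] = (0110011001100110011001100110011)·(1100001100001011100011101111010) mod 2 = 0+1+0+0+0+0+1+0+0+0+0+0+0+0+1+0+0+0+0+0+0+1+1+0+0+1+1+0+0+1+0 mod 2 = 0
  s[2] = (0001111000011110000111100001111)·(1100001100001011100011101111010) mod 2 = 0+0+0+0+0+0+1+0+0+0+0+0+1+0+1+0+0+0+0+0+1+1+1+0+0+0+0+1+0+1+0 mod 2 = 0
  s[3] = (0000000111111110000000011111111)·(1100001100001011100011101111010) mod 2 = 0+0+0+0+0+0+0+1+0+0+0+0+1+0+1+0+0+0+0+0+0+0+0+0+1+1+1+1+0+1+0 mod 2 = 0
  s[4] = (0000000000000001111111111111111)·(1100001100001011100011101111010) mod 2 = 0+0+0+0+0+0+0+0+0+0+0+0+0+0+0+1+1+0+0+0+1+1+1+0+1+1+1+1+0+1+0 mod 2 = 0
Syndrome = 10000
Column i of H is the binary representation of i, so the syndrome is the binary index of the flipped bit.
Read s = 10000 with s[0] as LSB: 1·2^0 + 0·2^1 + 0·2^2 + 0·2^3 + 0·2^4 = 1.
Error is at bit position 1.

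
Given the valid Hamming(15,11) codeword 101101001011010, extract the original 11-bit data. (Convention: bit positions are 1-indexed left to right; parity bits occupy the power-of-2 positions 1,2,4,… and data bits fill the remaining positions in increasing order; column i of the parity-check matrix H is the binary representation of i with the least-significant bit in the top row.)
Parity bits occupy power-of-2 positions; data bits are at positions {3,5,6,7,9,10,11,12,13,14,15} (1-indexed).
Extract: c[3]=1 c[5]=0 c[6]=1 c[7]=0 c[9]=1 c[10]=0 c[11]=1 c[12]=1 c[13]=0 c[14]=1 c[15]=0
Data = 10101011010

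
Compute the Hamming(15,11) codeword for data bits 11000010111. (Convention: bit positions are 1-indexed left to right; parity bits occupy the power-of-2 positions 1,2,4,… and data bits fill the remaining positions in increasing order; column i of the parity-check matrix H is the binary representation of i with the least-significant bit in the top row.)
Codeword c = d · G (mod 2), d = 11000010111:
  c[0] = d·G[:,0] = (11000010111)·(11011010101) mod 2 = 1+1+0+0+0+0+1+0+1+0+1 mod 2 = 1
  c[1] = d·G[:,1] = (11000010111)·(10110110011) mod 2 = 1+0+0+0+0+0+1+0+0+1+1 mod 2 = 0
  c[2] = d·G[:,2] = (11000010111)·(10000000000) mod 2 = 1+0+0+0+0+0+0+0+0+0+0 mod 2 = 1
  c[3] = d·G[:,3] = (11000010111)·(01110001111) mod 2 = 0+1+0+0+0+0+0+0+1+1+1 mod 2 = 0
  c[4] = d·G[:,4] = (11000010111)·(01000000000) mod 2 = 0+1+0+0+0+0+0+0+0+0+0 mod 2 = 1
  c[5] = d·G[:,5] = (11000010111)·(00100000000) mod 2 = 0+0+0+0+0+0+0+0+0+0+0 mod 2 = 0
  c[6] = d·G[:,6] = (11000010111)·(00010000000) mod 2 = 0+0+0+0+0+0+0+0+0+0+0 mod 2 = 0
  c[7] = d·G[:,7] = (11000010111)·(00001111111) mod 2 = 0+0+0+0+0+0+1+0+1+1+1 mod 2 = 0
  c[8] = d·G[:,8] = (11000010111)·(00001000000) mod 2 = 0+0+0+0+0+0+0+0+0+0+0 mod 2 = 0
  c[9] = d·G[:,9] = (11000010111)·(00000100000) mod 2 = 0+0+0+0+0+0+0+0+0+0+0 mod 2 = 0
  c[10] = d·G[:,10] = (11000010111)·(00000010000) mod 2 = 0+0+0+0+0+0+1+0+0+0+0 mod 2 = 1
  c[11] = d·G[:,11] = (11000010111)·(00000001000) mod 2 = 0+0+0+0+0+0+0+0+0+0+0 mod 2 = 0
  c[12] = d·G[:,12] = (11000010111)·(00000000100) mod 2 = 0+0+0+0+0+0+0+0+1+0+0 mod 2 = 1
  c[13] = d·G[:,13] = (11000010111)·(00000000010) mod 2 = 0+0+0+0+0+0+0+0+0+1+0 mod 2 = 1
  c[14] = d·G[:,14] = (11000010111)·(00000000001) mod 2 = 0+0+0+0+0+0+0+0+0+0+1 mod 2 = 1
Codeword = 101010000010111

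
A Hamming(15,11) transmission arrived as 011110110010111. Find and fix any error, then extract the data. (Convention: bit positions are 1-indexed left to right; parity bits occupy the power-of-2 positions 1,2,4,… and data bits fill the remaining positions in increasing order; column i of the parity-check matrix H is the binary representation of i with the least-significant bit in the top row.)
Syndrome s = H · r^T (mod 2), r = 011110110010111:
  s[0] = (101010101010101)·(011110110010111) mod 2 = 0+0+1+0+1+0+1+0+0+0+1+0+1+0+1 mod 2 = 0
  s[1] = (011001100110011)·(011110110010111) mod 2 = 0+1+1+0+0+0+1+0+0+0+1+0+0+1+1 mod 2 = 0
  s[2] = (000111100001111)·(011110110010111) mod 2 = 0+0+0+1+1+0+1+0+0+0+0+0+1+1+1 mod 2 = 0
  s[3] = (000000011111111)·(011110110010111) mod 2 = 0+0+0+0+0+0+0+1+0+0+1+0+1+1+1 mod 2 = 1
Syndrome = 0001
Column 8 of H equals this syndrome → error at bit 8 (1-indexed).
Flip bit 8: 011110110010111 → 011110100010111
Extract data bits at positions {3,5,6,7,9,10,11,12,13,14,15}: 11010010111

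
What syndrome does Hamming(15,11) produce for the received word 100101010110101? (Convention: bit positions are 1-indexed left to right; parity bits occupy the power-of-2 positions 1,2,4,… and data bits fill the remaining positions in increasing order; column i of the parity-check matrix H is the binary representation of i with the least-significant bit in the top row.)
Syndrome s = H · r^T (mod 2), r = 100101010110101:
  s[0] = (101010101010101)·(100101010110101) mod 2 = 1+0+0+0+0+0+0+0+0+0+1+0+1+0+1 mod 2 = 0
  s[1] = (011001100110011)·(100101010110101) mod 2 = 0+0+0+0+0+1+0+0+0+1+1+0+0+0+1 mod 2 = 0
  s[2] = (000111100001111)·(100101010110101) mod 2 = 0+0+0+1+0+1+0+0+0+0+0+0+1+0+1 mod 2 = 0
  s[3] = (000000011111111)·(100101010110101) mod 2 = 0+0+0+0+0+0+0+1+0+1+1+0+1+0+1 mod 2 = 1
Syndrome = 0001
Non-zero syndrome: error at position 8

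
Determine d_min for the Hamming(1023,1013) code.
d_min = 3 (every single-error-correcting Hamming code has d_min = 3).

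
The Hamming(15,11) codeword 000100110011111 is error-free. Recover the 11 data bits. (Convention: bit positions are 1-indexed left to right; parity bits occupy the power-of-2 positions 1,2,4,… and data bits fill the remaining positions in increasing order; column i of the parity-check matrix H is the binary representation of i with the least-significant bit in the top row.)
Parity bits occupy power-of-2 positions; data bits are at positions {3,5,6,7,9,10,11,12,13,14,15} (1-indexed).
Extract: c[3]=0 c[5]=0 c[6]=0 c[7]=1 c[9]=0 c[10]=0 c[11]=1 c[12]=1 c[13]=1 c[14]=1 c[15]=1
Data = 00010011111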